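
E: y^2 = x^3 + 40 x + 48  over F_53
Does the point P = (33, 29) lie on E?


Check whether y^2 = x^3 + 40 x + 48 (mod 53) for (x, y) = (33, 29).
LHS: y^2 = 29^2 mod 53 = 46
RHS: x^3 + 40 x + 48 = 33^3 + 40*33 + 48 mod 53 = 46
LHS = RHS

Yes, on the curve


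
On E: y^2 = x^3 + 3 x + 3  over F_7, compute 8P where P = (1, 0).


k = 8 = 1000_2 (binary, LSB first: 0001)
Double-and-add from P = (1, 0):
  bit 0 = 0: acc unchanged = O
  bit 1 = 0: acc unchanged = O
  bit 2 = 0: acc unchanged = O
  bit 3 = 1: acc = O + O = O

8P = O


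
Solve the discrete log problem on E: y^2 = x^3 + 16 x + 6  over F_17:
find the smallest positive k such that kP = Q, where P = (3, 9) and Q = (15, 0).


Enumerate multiples of P until we hit Q = (15, 0):
  1P = (3, 9)
  2P = (7, 6)
  3P = (15, 0)
Match found at i = 3.

k = 3


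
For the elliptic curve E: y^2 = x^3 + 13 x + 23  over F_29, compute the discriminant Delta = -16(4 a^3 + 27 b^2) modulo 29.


4 a^3 + 27 b^2 = 4*13^3 + 27*23^2 = 8788 + 14283 = 23071
Delta = -16 * (23071) = -369136
Delta mod 29 = 5

Delta = 5 (mod 29)


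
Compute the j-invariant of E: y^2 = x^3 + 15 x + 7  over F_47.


Delta = -16(4 a^3 + 27 b^2) mod 47 = 41
-1728 * (4 a)^3 = -1728 * (4*15)^3 mod 47 = 9
j = 9 * 41^(-1) mod 47 = 22

j = 22 (mod 47)


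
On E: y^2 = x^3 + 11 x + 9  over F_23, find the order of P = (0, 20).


Compute successive multiples of P until we hit O:
  1P = (0, 20)
  2P = (4, 18)
  3P = (2, 4)
  4P = (16, 16)
  5P = (20, 8)
  6P = (19, 19)
  7P = (17, 16)
  8P = (9, 20)
  ... (continuing to 30P)
  30P = O

ord(P) = 30


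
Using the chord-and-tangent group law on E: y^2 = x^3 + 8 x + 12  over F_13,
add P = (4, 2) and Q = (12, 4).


P != Q, so use the chord formula.
s = (y2 - y1) / (x2 - x1) = (2) / (8) mod 13 = 10
x3 = s^2 - x1 - x2 mod 13 = 10^2 - 4 - 12 = 6
y3 = s (x1 - x3) - y1 mod 13 = 10 * (4 - 6) - 2 = 4

P + Q = (6, 4)


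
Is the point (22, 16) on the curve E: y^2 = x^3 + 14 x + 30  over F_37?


Check whether y^2 = x^3 + 14 x + 30 (mod 37) for (x, y) = (22, 16).
LHS: y^2 = 16^2 mod 37 = 34
RHS: x^3 + 14 x + 30 = 22^3 + 14*22 + 30 mod 37 = 34
LHS = RHS

Yes, on the curve


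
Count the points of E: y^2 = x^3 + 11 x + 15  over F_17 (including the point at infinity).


For each x in F_17, count y with y^2 = x^3 + 11 x + 15 mod 17:
  x = 0: RHS = 15, y in [7, 10]  -> 2 point(s)
  x = 4: RHS = 4, y in [2, 15]  -> 2 point(s)
  x = 5: RHS = 8, y in [5, 12]  -> 2 point(s)
  x = 6: RHS = 8, y in [5, 12]  -> 2 point(s)
  x = 13: RHS = 9, y in [3, 14]  -> 2 point(s)
  x = 15: RHS = 2, y in [6, 11]  -> 2 point(s)
Affine points: 12. Add the point at infinity: total = 13.

#E(F_17) = 13


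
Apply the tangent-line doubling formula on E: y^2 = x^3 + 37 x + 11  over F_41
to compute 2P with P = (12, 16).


Doubling: s = (3 x1^2 + a) / (2 y1)
s = (3*12^2 + 37) / (2*16) mod 41 = 39
x3 = s^2 - 2 x1 mod 41 = 39^2 - 2*12 = 21
y3 = s (x1 - x3) - y1 mod 41 = 39 * (12 - 21) - 16 = 2

2P = (21, 2)


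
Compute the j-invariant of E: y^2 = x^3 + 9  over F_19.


Delta = -16(4 a^3 + 27 b^2) mod 19 = 6
-1728 * (4 a)^3 = -1728 * (4*0)^3 mod 19 = 0
j = 0 * 6^(-1) mod 19 = 0

j = 0 (mod 19)


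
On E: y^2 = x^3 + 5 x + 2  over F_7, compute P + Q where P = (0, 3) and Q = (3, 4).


P != Q, so use the chord formula.
s = (y2 - y1) / (x2 - x1) = (1) / (3) mod 7 = 5
x3 = s^2 - x1 - x2 mod 7 = 5^2 - 0 - 3 = 1
y3 = s (x1 - x3) - y1 mod 7 = 5 * (0 - 1) - 3 = 6

P + Q = (1, 6)


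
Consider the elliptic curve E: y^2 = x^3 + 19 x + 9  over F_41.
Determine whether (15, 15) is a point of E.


Check whether y^2 = x^3 + 19 x + 9 (mod 41) for (x, y) = (15, 15).
LHS: y^2 = 15^2 mod 41 = 20
RHS: x^3 + 19 x + 9 = 15^3 + 19*15 + 9 mod 41 = 20
LHS = RHS

Yes, on the curve


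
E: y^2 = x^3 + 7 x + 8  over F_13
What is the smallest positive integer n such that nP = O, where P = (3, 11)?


Compute successive multiples of P until we hit O:
  1P = (3, 11)
  2P = (11, 5)
  3P = (2, 11)
  4P = (8, 2)
  5P = (12, 0)
  6P = (8, 11)
  7P = (2, 2)
  8P = (11, 8)
  ... (continuing to 10P)
  10P = O

ord(P) = 10


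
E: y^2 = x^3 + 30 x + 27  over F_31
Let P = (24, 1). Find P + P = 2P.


Doubling: s = (3 x1^2 + a) / (2 y1)
s = (3*24^2 + 30) / (2*1) mod 31 = 11
x3 = s^2 - 2 x1 mod 31 = 11^2 - 2*24 = 11
y3 = s (x1 - x3) - y1 mod 31 = 11 * (24 - 11) - 1 = 18

2P = (11, 18)


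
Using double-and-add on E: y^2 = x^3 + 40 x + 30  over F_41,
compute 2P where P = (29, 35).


k = 2 = 10_2 (binary, LSB first: 01)
Double-and-add from P = (29, 35):
  bit 0 = 0: acc unchanged = O
  bit 1 = 1: acc = O + (4, 34) = (4, 34)

2P = (4, 34)


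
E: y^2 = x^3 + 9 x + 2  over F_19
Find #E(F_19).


For each x in F_19, count y with y^2 = x^3 + 9 x + 2 mod 19:
  x = 2: RHS = 9, y in [3, 16]  -> 2 point(s)
  x = 4: RHS = 7, y in [8, 11]  -> 2 point(s)
  x = 5: RHS = 1, y in [1, 18]  -> 2 point(s)
  x = 6: RHS = 6, y in [5, 14]  -> 2 point(s)
  x = 7: RHS = 9, y in [3, 16]  -> 2 point(s)
  x = 8: RHS = 16, y in [4, 15]  -> 2 point(s)
  x = 10: RHS = 9, y in [3, 16]  -> 2 point(s)
  x = 11: RHS = 7, y in [8, 11]  -> 2 point(s)
  x = 13: RHS = 17, y in [6, 13]  -> 2 point(s)
  x = 15: RHS = 16, y in [4, 15]  -> 2 point(s)
  x = 16: RHS = 5, y in [9, 10]  -> 2 point(s)
  x = 18: RHS = 11, y in [7, 12]  -> 2 point(s)
Affine points: 24. Add the point at infinity: total = 25.

#E(F_19) = 25


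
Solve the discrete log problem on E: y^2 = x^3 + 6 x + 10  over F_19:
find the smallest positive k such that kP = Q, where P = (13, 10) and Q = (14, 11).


Enumerate multiples of P until we hit Q = (14, 11):
  1P = (13, 10)
  2P = (12, 9)
  3P = (14, 8)
  4P = (15, 13)
  5P = (17, 3)
  6P = (17, 16)
  7P = (15, 6)
  8P = (14, 11)
Match found at i = 8.

k = 8


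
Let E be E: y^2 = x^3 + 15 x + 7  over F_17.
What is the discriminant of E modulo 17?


4 a^3 + 27 b^2 = 4*15^3 + 27*7^2 = 13500 + 1323 = 14823
Delta = -16 * (14823) = -237168
Delta mod 17 = 16

Delta = 16 (mod 17)


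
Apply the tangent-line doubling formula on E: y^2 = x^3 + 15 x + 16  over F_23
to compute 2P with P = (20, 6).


Doubling: s = (3 x1^2 + a) / (2 y1)
s = (3*20^2 + 15) / (2*6) mod 23 = 15
x3 = s^2 - 2 x1 mod 23 = 15^2 - 2*20 = 1
y3 = s (x1 - x3) - y1 mod 23 = 15 * (20 - 1) - 6 = 3

2P = (1, 3)


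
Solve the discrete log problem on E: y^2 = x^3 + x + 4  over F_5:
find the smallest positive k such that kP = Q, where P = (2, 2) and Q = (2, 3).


Enumerate multiples of P until we hit Q = (2, 3):
  1P = (2, 2)
  2P = (0, 2)
  3P = (3, 3)
  4P = (1, 4)
  5P = (1, 1)
  6P = (3, 2)
  7P = (0, 3)
  8P = (2, 3)
Match found at i = 8.

k = 8


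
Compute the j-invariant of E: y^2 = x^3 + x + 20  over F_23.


Delta = -16(4 a^3 + 27 b^2) mod 23 = 4
-1728 * (4 a)^3 = -1728 * (4*1)^3 mod 23 = 15
j = 15 * 4^(-1) mod 23 = 21

j = 21 (mod 23)


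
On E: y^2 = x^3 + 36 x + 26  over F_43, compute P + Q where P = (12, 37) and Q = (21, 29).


P != Q, so use the chord formula.
s = (y2 - y1) / (x2 - x1) = (35) / (9) mod 43 = 23
x3 = s^2 - x1 - x2 mod 43 = 23^2 - 12 - 21 = 23
y3 = s (x1 - x3) - y1 mod 43 = 23 * (12 - 23) - 37 = 11

P + Q = (23, 11)


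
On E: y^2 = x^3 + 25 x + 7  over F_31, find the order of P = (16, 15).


Compute successive multiples of P until we hit O:
  1P = (16, 15)
  2P = (13, 24)
  3P = (11, 1)
  4P = (23, 15)
  5P = (23, 16)
  6P = (11, 30)
  7P = (13, 7)
  8P = (16, 16)
  ... (continuing to 9P)
  9P = O

ord(P) = 9


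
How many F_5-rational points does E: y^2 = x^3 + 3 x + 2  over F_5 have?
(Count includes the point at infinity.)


For each x in F_5, count y with y^2 = x^3 + 3 x + 2 mod 5:
  x = 1: RHS = 1, y in [1, 4]  -> 2 point(s)
  x = 2: RHS = 1, y in [1, 4]  -> 2 point(s)
Affine points: 4. Add the point at infinity: total = 5.

#E(F_5) = 5


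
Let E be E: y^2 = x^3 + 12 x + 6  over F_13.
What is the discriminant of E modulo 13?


4 a^3 + 27 b^2 = 4*12^3 + 27*6^2 = 6912 + 972 = 7884
Delta = -16 * (7884) = -126144
Delta mod 13 = 8

Delta = 8 (mod 13)


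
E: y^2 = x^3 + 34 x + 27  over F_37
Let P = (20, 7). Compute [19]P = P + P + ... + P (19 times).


k = 19 = 10011_2 (binary, LSB first: 11001)
Double-and-add from P = (20, 7):
  bit 0 = 1: acc = O + (20, 7) = (20, 7)
  bit 1 = 1: acc = (20, 7) + (9, 27) = (11, 17)
  bit 2 = 0: acc unchanged = (11, 17)
  bit 3 = 0: acc unchanged = (11, 17)
  bit 4 = 1: acc = (11, 17) + (14, 18) = (8, 21)

19P = (8, 21)


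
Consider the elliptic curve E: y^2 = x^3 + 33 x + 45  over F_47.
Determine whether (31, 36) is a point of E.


Check whether y^2 = x^3 + 33 x + 45 (mod 47) for (x, y) = (31, 36).
LHS: y^2 = 36^2 mod 47 = 27
RHS: x^3 + 33 x + 45 = 31^3 + 33*31 + 45 mod 47 = 27
LHS = RHS

Yes, on the curve


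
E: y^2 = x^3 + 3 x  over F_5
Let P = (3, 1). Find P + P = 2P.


Doubling: s = (3 x1^2 + a) / (2 y1)
s = (3*3^2 + 3) / (2*1) mod 5 = 0
x3 = s^2 - 2 x1 mod 5 = 0^2 - 2*3 = 4
y3 = s (x1 - x3) - y1 mod 5 = 0 * (3 - 4) - 1 = 4

2P = (4, 4)


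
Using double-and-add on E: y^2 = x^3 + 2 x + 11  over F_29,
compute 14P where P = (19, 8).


k = 14 = 1110_2 (binary, LSB first: 0111)
Double-and-add from P = (19, 8):
  bit 0 = 0: acc unchanged = O
  bit 1 = 1: acc = O + (26, 23) = (26, 23)
  bit 2 = 1: acc = (26, 23) + (6, 6) = (2, 9)
  bit 3 = 1: acc = (2, 9) + (10, 25) = (21, 11)

14P = (21, 11)


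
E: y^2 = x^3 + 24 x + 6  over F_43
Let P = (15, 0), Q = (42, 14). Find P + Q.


P != Q, so use the chord formula.
s = (y2 - y1) / (x2 - x1) = (14) / (27) mod 43 = 26
x3 = s^2 - x1 - x2 mod 43 = 26^2 - 15 - 42 = 17
y3 = s (x1 - x3) - y1 mod 43 = 26 * (15 - 17) - 0 = 34

P + Q = (17, 34)


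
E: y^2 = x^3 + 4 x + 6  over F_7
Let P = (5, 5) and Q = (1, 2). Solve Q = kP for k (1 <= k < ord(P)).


Enumerate multiples of P until we hit Q = (1, 2):
  1P = (5, 5)
  2P = (6, 6)
  3P = (4, 3)
  4P = (2, 1)
  5P = (1, 5)
  6P = (1, 2)
Match found at i = 6.

k = 6


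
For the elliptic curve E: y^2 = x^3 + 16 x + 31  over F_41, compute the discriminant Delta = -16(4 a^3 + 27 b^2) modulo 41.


4 a^3 + 27 b^2 = 4*16^3 + 27*31^2 = 16384 + 25947 = 42331
Delta = -16 * (42331) = -677296
Delta mod 41 = 24

Delta = 24 (mod 41)


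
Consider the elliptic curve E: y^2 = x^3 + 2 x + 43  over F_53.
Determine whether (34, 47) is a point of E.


Check whether y^2 = x^3 + 2 x + 43 (mod 53) for (x, y) = (34, 47).
LHS: y^2 = 47^2 mod 53 = 36
RHS: x^3 + 2 x + 43 = 34^3 + 2*34 + 43 mod 53 = 36
LHS = RHS

Yes, on the curve


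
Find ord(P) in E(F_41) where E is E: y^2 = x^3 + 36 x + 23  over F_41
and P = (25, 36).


Compute successive multiples of P until we hit O:
  1P = (25, 36)
  2P = (28, 33)
  3P = (30, 10)
  4P = (36, 13)
  5P = (23, 12)
  6P = (14, 14)
  7P = (6, 2)
  8P = (9, 25)
  ... (continuing to 27P)
  27P = O

ord(P) = 27


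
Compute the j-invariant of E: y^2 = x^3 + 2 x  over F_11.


Delta = -16(4 a^3 + 27 b^2) mod 11 = 5
-1728 * (4 a)^3 = -1728 * (4*2)^3 mod 11 = 5
j = 5 * 5^(-1) mod 11 = 1

j = 1 (mod 11)


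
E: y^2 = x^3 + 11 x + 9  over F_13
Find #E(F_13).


For each x in F_13, count y with y^2 = x^3 + 11 x + 9 mod 13:
  x = 0: RHS = 9, y in [3, 10]  -> 2 point(s)
  x = 2: RHS = 0, y in [0]  -> 1 point(s)
  x = 3: RHS = 4, y in [2, 11]  -> 2 point(s)
  x = 4: RHS = 0, y in [0]  -> 1 point(s)
  x = 7: RHS = 0, y in [0]  -> 1 point(s)
  x = 10: RHS = 1, y in [1, 12]  -> 2 point(s)
  x = 12: RHS = 10, y in [6, 7]  -> 2 point(s)
Affine points: 11. Add the point at infinity: total = 12.

#E(F_13) = 12


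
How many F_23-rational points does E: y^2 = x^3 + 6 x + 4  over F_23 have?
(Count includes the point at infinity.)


For each x in F_23, count y with y^2 = x^3 + 6 x + 4 mod 23:
  x = 0: RHS = 4, y in [2, 21]  -> 2 point(s)
  x = 2: RHS = 1, y in [1, 22]  -> 2 point(s)
  x = 3: RHS = 3, y in [7, 16]  -> 2 point(s)
  x = 4: RHS = 0, y in [0]  -> 1 point(s)
  x = 6: RHS = 3, y in [7, 16]  -> 2 point(s)
  x = 8: RHS = 12, y in [9, 14]  -> 2 point(s)
  x = 10: RHS = 6, y in [11, 12]  -> 2 point(s)
  x = 13: RHS = 2, y in [5, 18]  -> 2 point(s)
  x = 14: RHS = 3, y in [7, 16]  -> 2 point(s)
  x = 19: RHS = 8, y in [10, 13]  -> 2 point(s)
Affine points: 19. Add the point at infinity: total = 20.

#E(F_23) = 20


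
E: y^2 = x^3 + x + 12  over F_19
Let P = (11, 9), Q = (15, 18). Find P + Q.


P != Q, so use the chord formula.
s = (y2 - y1) / (x2 - x1) = (9) / (4) mod 19 = 7
x3 = s^2 - x1 - x2 mod 19 = 7^2 - 11 - 15 = 4
y3 = s (x1 - x3) - y1 mod 19 = 7 * (11 - 4) - 9 = 2

P + Q = (4, 2)


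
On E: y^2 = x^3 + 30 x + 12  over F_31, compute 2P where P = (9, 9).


Doubling: s = (3 x1^2 + a) / (2 y1)
s = (3*9^2 + 30) / (2*9) mod 31 = 10
x3 = s^2 - 2 x1 mod 31 = 10^2 - 2*9 = 20
y3 = s (x1 - x3) - y1 mod 31 = 10 * (9 - 20) - 9 = 5

2P = (20, 5)


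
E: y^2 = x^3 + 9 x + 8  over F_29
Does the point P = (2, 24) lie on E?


Check whether y^2 = x^3 + 9 x + 8 (mod 29) for (x, y) = (2, 24).
LHS: y^2 = 24^2 mod 29 = 25
RHS: x^3 + 9 x + 8 = 2^3 + 9*2 + 8 mod 29 = 5
LHS != RHS

No, not on the curve


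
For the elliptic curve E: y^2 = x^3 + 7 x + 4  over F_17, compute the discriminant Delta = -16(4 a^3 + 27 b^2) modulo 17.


4 a^3 + 27 b^2 = 4*7^3 + 27*4^2 = 1372 + 432 = 1804
Delta = -16 * (1804) = -28864
Delta mod 17 = 2

Delta = 2 (mod 17)


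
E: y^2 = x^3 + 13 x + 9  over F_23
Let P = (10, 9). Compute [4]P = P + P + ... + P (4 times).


k = 4 = 100_2 (binary, LSB first: 001)
Double-and-add from P = (10, 9):
  bit 0 = 0: acc unchanged = O
  bit 1 = 0: acc unchanged = O
  bit 2 = 1: acc = O + (7, 11) = (7, 11)

4P = (7, 11)


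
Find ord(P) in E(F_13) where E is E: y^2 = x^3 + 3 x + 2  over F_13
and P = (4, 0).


Compute successive multiples of P until we hit O:
  1P = (4, 0)
  2P = O

ord(P) = 2


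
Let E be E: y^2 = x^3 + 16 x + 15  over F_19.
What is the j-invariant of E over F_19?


Delta = -16(4 a^3 + 27 b^2) mod 19 = 3
-1728 * (4 a)^3 = -1728 * (4*16)^3 mod 19 = 1
j = 1 * 3^(-1) mod 19 = 13

j = 13 (mod 19)


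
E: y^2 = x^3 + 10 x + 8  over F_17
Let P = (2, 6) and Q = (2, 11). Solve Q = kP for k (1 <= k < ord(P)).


Enumerate multiples of P until we hit Q = (2, 11):
  1P = (2, 6)
  2P = (14, 6)
  3P = (1, 11)
  4P = (5, 9)
  5P = (11, 2)
  6P = (0, 12)
  7P = (7, 9)
  8P = (7, 8)
  9P = (0, 5)
  10P = (11, 15)
  11P = (5, 8)
  12P = (1, 6)
  13P = (14, 11)
  14P = (2, 11)
Match found at i = 14.

k = 14


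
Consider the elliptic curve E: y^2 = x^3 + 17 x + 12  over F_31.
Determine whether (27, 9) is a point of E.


Check whether y^2 = x^3 + 17 x + 12 (mod 31) for (x, y) = (27, 9).
LHS: y^2 = 9^2 mod 31 = 19
RHS: x^3 + 17 x + 12 = 27^3 + 17*27 + 12 mod 31 = 4
LHS != RHS

No, not on the curve


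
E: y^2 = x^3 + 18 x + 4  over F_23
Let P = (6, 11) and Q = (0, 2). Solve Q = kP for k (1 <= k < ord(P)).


Enumerate multiples of P until we hit Q = (0, 2):
  1P = (6, 11)
  2P = (17, 18)
  3P = (12, 4)
  4P = (7, 17)
  5P = (0, 2)
Match found at i = 5.

k = 5


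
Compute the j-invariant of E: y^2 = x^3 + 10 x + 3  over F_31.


Delta = -16(4 a^3 + 27 b^2) mod 31 = 2
-1728 * (4 a)^3 = -1728 * (4*10)^3 mod 31 = 4
j = 4 * 2^(-1) mod 31 = 2

j = 2 (mod 31)


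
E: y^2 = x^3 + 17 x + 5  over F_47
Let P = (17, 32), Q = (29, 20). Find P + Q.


P != Q, so use the chord formula.
s = (y2 - y1) / (x2 - x1) = (35) / (12) mod 47 = 46
x3 = s^2 - x1 - x2 mod 47 = 46^2 - 17 - 29 = 2
y3 = s (x1 - x3) - y1 mod 47 = 46 * (17 - 2) - 32 = 0

P + Q = (2, 0)


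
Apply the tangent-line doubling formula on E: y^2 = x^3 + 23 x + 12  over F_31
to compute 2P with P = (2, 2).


Doubling: s = (3 x1^2 + a) / (2 y1)
s = (3*2^2 + 23) / (2*2) mod 31 = 1
x3 = s^2 - 2 x1 mod 31 = 1^2 - 2*2 = 28
y3 = s (x1 - x3) - y1 mod 31 = 1 * (2 - 28) - 2 = 3

2P = (28, 3)


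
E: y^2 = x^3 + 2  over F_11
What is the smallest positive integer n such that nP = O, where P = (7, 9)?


Compute successive multiples of P until we hit O:
  1P = (7, 9)
  2P = (9, 4)
  3P = (4, 0)
  4P = (9, 7)
  5P = (7, 2)
  6P = O

ord(P) = 6


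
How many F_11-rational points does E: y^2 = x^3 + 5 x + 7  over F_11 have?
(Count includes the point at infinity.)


For each x in F_11, count y with y^2 = x^3 + 5 x + 7 mod 11:
  x = 2: RHS = 3, y in [5, 6]  -> 2 point(s)
  x = 3: RHS = 5, y in [4, 7]  -> 2 point(s)
  x = 4: RHS = 3, y in [5, 6]  -> 2 point(s)
  x = 5: RHS = 3, y in [5, 6]  -> 2 point(s)
  x = 6: RHS = 0, y in [0]  -> 1 point(s)
  x = 7: RHS = 0, y in [0]  -> 1 point(s)
  x = 8: RHS = 9, y in [3, 8]  -> 2 point(s)
  x = 9: RHS = 0, y in [0]  -> 1 point(s)
  x = 10: RHS = 1, y in [1, 10]  -> 2 point(s)
Affine points: 15. Add the point at infinity: total = 16.

#E(F_11) = 16


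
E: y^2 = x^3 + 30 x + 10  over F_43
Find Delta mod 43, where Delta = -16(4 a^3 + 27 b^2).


4 a^3 + 27 b^2 = 4*30^3 + 27*10^2 = 108000 + 2700 = 110700
Delta = -16 * (110700) = -1771200
Delta mod 43 = 13

Delta = 13 (mod 43)


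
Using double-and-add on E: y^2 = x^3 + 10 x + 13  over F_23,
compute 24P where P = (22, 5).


k = 24 = 11000_2 (binary, LSB first: 00011)
Double-and-add from P = (22, 5):
  bit 0 = 0: acc unchanged = O
  bit 1 = 0: acc unchanged = O
  bit 2 = 0: acc unchanged = O
  bit 3 = 1: acc = O + (19, 1) = (19, 1)
  bit 4 = 1: acc = (19, 1) + (21, 10) = (9, 21)

24P = (9, 21)


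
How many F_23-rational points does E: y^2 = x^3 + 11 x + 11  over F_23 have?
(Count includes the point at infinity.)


For each x in F_23, count y with y^2 = x^3 + 11 x + 11 mod 23:
  x = 1: RHS = 0, y in [0]  -> 1 point(s)
  x = 2: RHS = 18, y in [8, 15]  -> 2 point(s)
  x = 3: RHS = 2, y in [5, 18]  -> 2 point(s)
  x = 4: RHS = 4, y in [2, 21]  -> 2 point(s)
  x = 8: RHS = 13, y in [6, 17]  -> 2 point(s)
  x = 12: RHS = 8, y in [10, 13]  -> 2 point(s)
  x = 15: RHS = 9, y in [3, 20]  -> 2 point(s)
  x = 19: RHS = 18, y in [8, 15]  -> 2 point(s)
  x = 21: RHS = 4, y in [2, 21]  -> 2 point(s)
Affine points: 17. Add the point at infinity: total = 18.

#E(F_23) = 18


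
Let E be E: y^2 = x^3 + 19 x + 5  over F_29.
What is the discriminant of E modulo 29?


4 a^3 + 27 b^2 = 4*19^3 + 27*5^2 = 27436 + 675 = 28111
Delta = -16 * (28111) = -449776
Delta mod 29 = 14

Delta = 14 (mod 29)


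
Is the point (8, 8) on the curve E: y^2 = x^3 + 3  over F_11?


Check whether y^2 = x^3 + 0 x + 3 (mod 11) for (x, y) = (8, 8).
LHS: y^2 = 8^2 mod 11 = 9
RHS: x^3 + 0 x + 3 = 8^3 + 0*8 + 3 mod 11 = 9
LHS = RHS

Yes, on the curve


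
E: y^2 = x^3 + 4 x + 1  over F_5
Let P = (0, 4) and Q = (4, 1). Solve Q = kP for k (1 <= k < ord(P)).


Enumerate multiples of P until we hit Q = (4, 1):
  1P = (0, 4)
  2P = (4, 4)
  3P = (1, 1)
  4P = (3, 0)
  5P = (1, 4)
  6P = (4, 1)
Match found at i = 6.

k = 6


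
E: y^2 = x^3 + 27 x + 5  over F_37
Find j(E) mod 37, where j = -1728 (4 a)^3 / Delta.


Delta = -16(4 a^3 + 27 b^2) mod 37 = 31
-1728 * (4 a)^3 = -1728 * (4*27)^3 mod 37 = 36
j = 36 * 31^(-1) mod 37 = 31

j = 31 (mod 37)


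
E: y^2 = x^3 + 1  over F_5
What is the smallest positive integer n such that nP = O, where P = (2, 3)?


Compute successive multiples of P until we hit O:
  1P = (2, 3)
  2P = (0, 1)
  3P = (4, 0)
  4P = (0, 4)
  5P = (2, 2)
  6P = O

ord(P) = 6


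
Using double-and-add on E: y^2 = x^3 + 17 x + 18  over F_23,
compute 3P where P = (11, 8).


k = 3 = 11_2 (binary, LSB first: 11)
Double-and-add from P = (11, 8):
  bit 0 = 1: acc = O + (11, 8) = (11, 8)
  bit 1 = 1: acc = (11, 8) + (3, 21) = (12, 8)

3P = (12, 8)


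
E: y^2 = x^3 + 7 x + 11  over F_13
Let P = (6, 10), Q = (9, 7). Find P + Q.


P != Q, so use the chord formula.
s = (y2 - y1) / (x2 - x1) = (10) / (3) mod 13 = 12
x3 = s^2 - x1 - x2 mod 13 = 12^2 - 6 - 9 = 12
y3 = s (x1 - x3) - y1 mod 13 = 12 * (6 - 12) - 10 = 9

P + Q = (12, 9)


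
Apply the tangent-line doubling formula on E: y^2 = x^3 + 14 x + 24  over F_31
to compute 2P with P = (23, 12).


Doubling: s = (3 x1^2 + a) / (2 y1)
s = (3*23^2 + 14) / (2*12) mod 31 = 6
x3 = s^2 - 2 x1 mod 31 = 6^2 - 2*23 = 21
y3 = s (x1 - x3) - y1 mod 31 = 6 * (23 - 21) - 12 = 0

2P = (21, 0)


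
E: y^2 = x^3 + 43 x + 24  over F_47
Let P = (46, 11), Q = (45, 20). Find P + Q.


P != Q, so use the chord formula.
s = (y2 - y1) / (x2 - x1) = (9) / (46) mod 47 = 38
x3 = s^2 - x1 - x2 mod 47 = 38^2 - 46 - 45 = 37
y3 = s (x1 - x3) - y1 mod 47 = 38 * (46 - 37) - 11 = 2

P + Q = (37, 2)


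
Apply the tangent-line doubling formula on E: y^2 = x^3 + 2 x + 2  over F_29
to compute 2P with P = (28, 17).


Doubling: s = (3 x1^2 + a) / (2 y1)
s = (3*28^2 + 2) / (2*17) mod 29 = 1
x3 = s^2 - 2 x1 mod 29 = 1^2 - 2*28 = 3
y3 = s (x1 - x3) - y1 mod 29 = 1 * (28 - 3) - 17 = 8

2P = (3, 8)


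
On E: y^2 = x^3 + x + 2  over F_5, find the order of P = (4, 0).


Compute successive multiples of P until we hit O:
  1P = (4, 0)
  2P = O

ord(P) = 2


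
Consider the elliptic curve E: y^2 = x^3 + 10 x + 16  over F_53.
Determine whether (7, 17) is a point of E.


Check whether y^2 = x^3 + 10 x + 16 (mod 53) for (x, y) = (7, 17).
LHS: y^2 = 17^2 mod 53 = 24
RHS: x^3 + 10 x + 16 = 7^3 + 10*7 + 16 mod 53 = 5
LHS != RHS

No, not on the curve


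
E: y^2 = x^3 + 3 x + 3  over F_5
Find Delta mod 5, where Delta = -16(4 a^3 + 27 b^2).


4 a^3 + 27 b^2 = 4*3^3 + 27*3^2 = 108 + 243 = 351
Delta = -16 * (351) = -5616
Delta mod 5 = 4

Delta = 4 (mod 5)


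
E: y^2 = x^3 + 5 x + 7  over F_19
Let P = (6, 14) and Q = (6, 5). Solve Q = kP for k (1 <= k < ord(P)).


Enumerate multiples of P until we hit Q = (6, 5):
  1P = (6, 14)
  2P = (11, 14)
  3P = (2, 5)
  4P = (3, 7)
  5P = (7, 9)
  6P = (12, 16)
  7P = (18, 1)
  8P = (0, 8)
  9P = (14, 16)
  10P = (5, 10)
  11P = (5, 9)
  12P = (14, 3)
  13P = (0, 11)
  14P = (18, 18)
  15P = (12, 3)
  16P = (7, 10)
  17P = (3, 12)
  18P = (2, 14)
  19P = (11, 5)
  20P = (6, 5)
Match found at i = 20.

k = 20


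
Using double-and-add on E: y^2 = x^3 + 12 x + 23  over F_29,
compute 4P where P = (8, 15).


k = 4 = 100_2 (binary, LSB first: 001)
Double-and-add from P = (8, 15):
  bit 0 = 0: acc unchanged = O
  bit 1 = 0: acc unchanged = O
  bit 2 = 1: acc = O + (8, 14) = (8, 14)

4P = (8, 14)


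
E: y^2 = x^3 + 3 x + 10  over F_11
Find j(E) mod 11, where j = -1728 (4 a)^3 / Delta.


Delta = -16(4 a^3 + 27 b^2) mod 11 = 7
-1728 * (4 a)^3 = -1728 * (4*3)^3 mod 11 = 10
j = 10 * 7^(-1) mod 11 = 3

j = 3 (mod 11)


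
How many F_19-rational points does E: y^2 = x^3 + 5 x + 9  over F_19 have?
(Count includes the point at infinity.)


For each x in F_19, count y with y^2 = x^3 + 5 x + 9 mod 19:
  x = 0: RHS = 9, y in [3, 16]  -> 2 point(s)
  x = 4: RHS = 17, y in [6, 13]  -> 2 point(s)
  x = 5: RHS = 7, y in [8, 11]  -> 2 point(s)
  x = 7: RHS = 7, y in [8, 11]  -> 2 point(s)
  x = 9: RHS = 4, y in [2, 17]  -> 2 point(s)
  x = 12: RHS = 11, y in [7, 12]  -> 2 point(s)
  x = 14: RHS = 11, y in [7, 12]  -> 2 point(s)
  x = 15: RHS = 1, y in [1, 18]  -> 2 point(s)
  x = 16: RHS = 5, y in [9, 10]  -> 2 point(s)
Affine points: 18. Add the point at infinity: total = 19.

#E(F_19) = 19


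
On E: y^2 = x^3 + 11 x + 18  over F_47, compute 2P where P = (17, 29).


Doubling: s = (3 x1^2 + a) / (2 y1)
s = (3*17^2 + 11) / (2*29) mod 47 = 20
x3 = s^2 - 2 x1 mod 47 = 20^2 - 2*17 = 37
y3 = s (x1 - x3) - y1 mod 47 = 20 * (17 - 37) - 29 = 41

2P = (37, 41)


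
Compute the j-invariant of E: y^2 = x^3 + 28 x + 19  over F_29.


Delta = -16(4 a^3 + 27 b^2) mod 29 = 16
-1728 * (4 a)^3 = -1728 * (4*28)^3 mod 29 = 15
j = 15 * 16^(-1) mod 29 = 10

j = 10 (mod 29)


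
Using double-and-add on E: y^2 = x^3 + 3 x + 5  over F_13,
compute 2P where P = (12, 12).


k = 2 = 10_2 (binary, LSB first: 01)
Double-and-add from P = (12, 12):
  bit 0 = 0: acc unchanged = O
  bit 1 = 1: acc = O + (11, 11) = (11, 11)

2P = (11, 11)


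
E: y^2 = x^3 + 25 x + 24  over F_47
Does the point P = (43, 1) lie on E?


Check whether y^2 = x^3 + 25 x + 24 (mod 47) for (x, y) = (43, 1).
LHS: y^2 = 1^2 mod 47 = 1
RHS: x^3 + 25 x + 24 = 43^3 + 25*43 + 24 mod 47 = 1
LHS = RHS

Yes, on the curve


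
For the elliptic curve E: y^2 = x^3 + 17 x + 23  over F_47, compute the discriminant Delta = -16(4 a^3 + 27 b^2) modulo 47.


4 a^3 + 27 b^2 = 4*17^3 + 27*23^2 = 19652 + 14283 = 33935
Delta = -16 * (33935) = -542960
Delta mod 47 = 31

Delta = 31 (mod 47)


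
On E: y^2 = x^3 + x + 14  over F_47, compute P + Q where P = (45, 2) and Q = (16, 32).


P != Q, so use the chord formula.
s = (y2 - y1) / (x2 - x1) = (30) / (18) mod 47 = 33
x3 = s^2 - x1 - x2 mod 47 = 33^2 - 45 - 16 = 41
y3 = s (x1 - x3) - y1 mod 47 = 33 * (45 - 41) - 2 = 36

P + Q = (41, 36)


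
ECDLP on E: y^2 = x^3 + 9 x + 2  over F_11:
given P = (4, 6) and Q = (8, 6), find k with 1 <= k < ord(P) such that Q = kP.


Enumerate multiples of P until we hit Q = (8, 6):
  1P = (4, 6)
  2P = (7, 10)
  3P = (3, 10)
  4P = (9, 3)
  5P = (1, 1)
  6P = (10, 6)
  7P = (8, 5)
  8P = (8, 6)
Match found at i = 8.

k = 8


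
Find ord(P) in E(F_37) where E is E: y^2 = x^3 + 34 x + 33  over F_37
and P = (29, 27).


Compute successive multiples of P until we hit O:
  1P = (29, 27)
  2P = (19, 8)
  3P = (10, 35)
  4P = (32, 21)
  5P = (17, 23)
  6P = (24, 24)
  7P = (11, 6)
  8P = (22, 12)
  ... (continuing to 39P)
  39P = O

ord(P) = 39


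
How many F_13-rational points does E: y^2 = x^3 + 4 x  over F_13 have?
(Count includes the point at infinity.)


For each x in F_13, count y with y^2 = x^3 + 4 x + 0 mod 13:
  x = 0: RHS = 0, y in [0]  -> 1 point(s)
  x = 2: RHS = 3, y in [4, 9]  -> 2 point(s)
  x = 3: RHS = 0, y in [0]  -> 1 point(s)
  x = 10: RHS = 0, y in [0]  -> 1 point(s)
  x = 11: RHS = 10, y in [6, 7]  -> 2 point(s)
Affine points: 7. Add the point at infinity: total = 8.

#E(F_13) = 8


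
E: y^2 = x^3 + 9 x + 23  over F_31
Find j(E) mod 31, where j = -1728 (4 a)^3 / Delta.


Delta = -16(4 a^3 + 27 b^2) mod 31 = 3
-1728 * (4 a)^3 = -1728 * (4*9)^3 mod 31 = 8
j = 8 * 3^(-1) mod 31 = 13

j = 13 (mod 31)


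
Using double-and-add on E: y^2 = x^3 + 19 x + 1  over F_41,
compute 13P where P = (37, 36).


k = 13 = 1101_2 (binary, LSB first: 1011)
Double-and-add from P = (37, 36):
  bit 0 = 1: acc = O + (37, 36) = (37, 36)
  bit 1 = 0: acc unchanged = (37, 36)
  bit 2 = 1: acc = (37, 36) + (39, 23) = (38, 32)
  bit 3 = 1: acc = (38, 32) + (8, 38) = (18, 5)

13P = (18, 5)


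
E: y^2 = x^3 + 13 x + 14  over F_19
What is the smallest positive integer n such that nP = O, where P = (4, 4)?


Compute successive multiples of P until we hit O:
  1P = (4, 4)
  2P = (16, 9)
  3P = (3, 17)
  4P = (10, 17)
  5P = (6, 17)
  6P = (18, 0)
  7P = (6, 2)
  8P = (10, 2)
  ... (continuing to 12P)
  12P = O

ord(P) = 12


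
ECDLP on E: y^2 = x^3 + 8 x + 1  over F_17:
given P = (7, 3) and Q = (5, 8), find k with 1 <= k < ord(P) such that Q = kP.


Enumerate multiples of P until we hit Q = (5, 8):
  1P = (7, 3)
  2P = (5, 9)
  3P = (14, 1)
  4P = (11, 3)
  5P = (16, 14)
  6P = (2, 5)
  7P = (0, 1)
  8P = (8, 4)
  9P = (3, 1)
  10P = (3, 16)
  11P = (8, 13)
  12P = (0, 16)
  13P = (2, 12)
  14P = (16, 3)
  15P = (11, 14)
  16P = (14, 16)
  17P = (5, 8)
Match found at i = 17.

k = 17


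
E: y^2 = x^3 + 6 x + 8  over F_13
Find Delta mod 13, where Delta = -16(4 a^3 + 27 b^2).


4 a^3 + 27 b^2 = 4*6^3 + 27*8^2 = 864 + 1728 = 2592
Delta = -16 * (2592) = -41472
Delta mod 13 = 11

Delta = 11 (mod 13)


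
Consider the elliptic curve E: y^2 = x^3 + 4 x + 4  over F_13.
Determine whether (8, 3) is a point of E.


Check whether y^2 = x^3 + 4 x + 4 (mod 13) for (x, y) = (8, 3).
LHS: y^2 = 3^2 mod 13 = 9
RHS: x^3 + 4 x + 4 = 8^3 + 4*8 + 4 mod 13 = 2
LHS != RHS

No, not on the curve


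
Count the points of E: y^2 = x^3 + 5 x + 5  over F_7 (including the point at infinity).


For each x in F_7, count y with y^2 = x^3 + 5 x + 5 mod 7:
  x = 1: RHS = 4, y in [2, 5]  -> 2 point(s)
  x = 2: RHS = 2, y in [3, 4]  -> 2 point(s)
  x = 5: RHS = 1, y in [1, 6]  -> 2 point(s)
Affine points: 6. Add the point at infinity: total = 7.

#E(F_7) = 7


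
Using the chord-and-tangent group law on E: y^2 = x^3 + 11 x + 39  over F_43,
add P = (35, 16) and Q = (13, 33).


P != Q, so use the chord formula.
s = (y2 - y1) / (x2 - x1) = (17) / (21) mod 43 = 9
x3 = s^2 - x1 - x2 mod 43 = 9^2 - 35 - 13 = 33
y3 = s (x1 - x3) - y1 mod 43 = 9 * (35 - 33) - 16 = 2

P + Q = (33, 2)


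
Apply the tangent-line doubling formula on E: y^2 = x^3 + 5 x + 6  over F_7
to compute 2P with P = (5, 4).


Doubling: s = (3 x1^2 + a) / (2 y1)
s = (3*5^2 + 5) / (2*4) mod 7 = 3
x3 = s^2 - 2 x1 mod 7 = 3^2 - 2*5 = 6
y3 = s (x1 - x3) - y1 mod 7 = 3 * (5 - 6) - 4 = 0

2P = (6, 0)


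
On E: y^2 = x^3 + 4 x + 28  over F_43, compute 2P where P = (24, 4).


Doubling: s = (3 x1^2 + a) / (2 y1)
s = (3*24^2 + 4) / (2*4) mod 43 = 23
x3 = s^2 - 2 x1 mod 43 = 23^2 - 2*24 = 8
y3 = s (x1 - x3) - y1 mod 43 = 23 * (24 - 8) - 4 = 20

2P = (8, 20)


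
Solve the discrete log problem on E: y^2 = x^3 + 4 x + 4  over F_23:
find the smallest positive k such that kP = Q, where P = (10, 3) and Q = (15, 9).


Enumerate multiples of P until we hit Q = (15, 9):
  1P = (10, 3)
  2P = (12, 3)
  3P = (1, 20)
  4P = (15, 9)
Match found at i = 4.

k = 4


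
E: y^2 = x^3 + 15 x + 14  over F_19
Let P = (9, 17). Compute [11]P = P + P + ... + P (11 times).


k = 11 = 1011_2 (binary, LSB first: 1101)
Double-and-add from P = (9, 17):
  bit 0 = 1: acc = O + (9, 17) = (9, 17)
  bit 1 = 1: acc = (9, 17) + (5, 10) = (14, 17)
  bit 2 = 0: acc unchanged = (14, 17)
  bit 3 = 1: acc = (14, 17) + (15, 17) = (9, 2)

11P = (9, 2)


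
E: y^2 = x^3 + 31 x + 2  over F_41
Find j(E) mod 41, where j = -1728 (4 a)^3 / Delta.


Delta = -16(4 a^3 + 27 b^2) mod 41 = 34
-1728 * (4 a)^3 = -1728 * (4*31)^3 mod 41 = 35
j = 35 * 34^(-1) mod 41 = 36

j = 36 (mod 41)


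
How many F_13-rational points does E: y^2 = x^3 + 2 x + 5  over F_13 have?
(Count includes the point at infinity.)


For each x in F_13, count y with y^2 = x^3 + 2 x + 5 mod 13:
  x = 2: RHS = 4, y in [2, 11]  -> 2 point(s)
  x = 3: RHS = 12, y in [5, 8]  -> 2 point(s)
  x = 4: RHS = 12, y in [5, 8]  -> 2 point(s)
  x = 5: RHS = 10, y in [6, 7]  -> 2 point(s)
  x = 6: RHS = 12, y in [5, 8]  -> 2 point(s)
  x = 8: RHS = 0, y in [0]  -> 1 point(s)
Affine points: 11. Add the point at infinity: total = 12.

#E(F_13) = 12


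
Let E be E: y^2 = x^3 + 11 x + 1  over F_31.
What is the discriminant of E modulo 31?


4 a^3 + 27 b^2 = 4*11^3 + 27*1^2 = 5324 + 27 = 5351
Delta = -16 * (5351) = -85616
Delta mod 31 = 6

Delta = 6 (mod 31)


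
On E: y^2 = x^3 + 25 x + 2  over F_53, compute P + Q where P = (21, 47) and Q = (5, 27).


P != Q, so use the chord formula.
s = (y2 - y1) / (x2 - x1) = (33) / (37) mod 53 = 41
x3 = s^2 - x1 - x2 mod 53 = 41^2 - 21 - 5 = 12
y3 = s (x1 - x3) - y1 mod 53 = 41 * (21 - 12) - 47 = 4

P + Q = (12, 4)


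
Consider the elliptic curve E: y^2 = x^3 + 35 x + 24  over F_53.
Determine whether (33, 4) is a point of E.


Check whether y^2 = x^3 + 35 x + 24 (mod 53) for (x, y) = (33, 4).
LHS: y^2 = 4^2 mod 53 = 16
RHS: x^3 + 35 x + 24 = 33^3 + 35*33 + 24 mod 53 = 16
LHS = RHS

Yes, on the curve


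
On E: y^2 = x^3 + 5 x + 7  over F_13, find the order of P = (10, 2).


Compute successive multiples of P until we hit O:
  1P = (10, 2)
  2P = (5, 12)
  3P = (2, 8)
  4P = (4, 0)
  5P = (2, 5)
  6P = (5, 1)
  7P = (10, 11)
  8P = O

ord(P) = 8


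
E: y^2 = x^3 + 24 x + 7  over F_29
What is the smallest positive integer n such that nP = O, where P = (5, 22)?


Compute successive multiples of P until we hit O:
  1P = (5, 22)
  2P = (15, 28)
  3P = (14, 19)
  4P = (23, 13)
  5P = (23, 16)
  6P = (14, 10)
  7P = (15, 1)
  8P = (5, 7)
  ... (continuing to 9P)
  9P = O

ord(P) = 9


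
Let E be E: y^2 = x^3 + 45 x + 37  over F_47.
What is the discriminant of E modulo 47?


4 a^3 + 27 b^2 = 4*45^3 + 27*37^2 = 364500 + 36963 = 401463
Delta = -16 * (401463) = -6423408
Delta mod 47 = 35

Delta = 35 (mod 47)


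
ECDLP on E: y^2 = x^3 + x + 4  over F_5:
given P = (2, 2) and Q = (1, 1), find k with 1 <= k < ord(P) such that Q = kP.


Enumerate multiples of P until we hit Q = (1, 1):
  1P = (2, 2)
  2P = (0, 2)
  3P = (3, 3)
  4P = (1, 4)
  5P = (1, 1)
Match found at i = 5.

k = 5


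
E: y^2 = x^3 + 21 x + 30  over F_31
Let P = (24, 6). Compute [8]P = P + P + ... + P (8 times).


k = 8 = 1000_2 (binary, LSB first: 0001)
Double-and-add from P = (24, 6):
  bit 0 = 0: acc unchanged = O
  bit 1 = 0: acc unchanged = O
  bit 2 = 0: acc unchanged = O
  bit 3 = 1: acc = O + (24, 25) = (24, 25)

8P = (24, 25)


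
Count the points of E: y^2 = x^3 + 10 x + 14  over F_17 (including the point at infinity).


For each x in F_17, count y with y^2 = x^3 + 10 x + 14 mod 17:
  x = 1: RHS = 8, y in [5, 12]  -> 2 point(s)
  x = 2: RHS = 8, y in [5, 12]  -> 2 point(s)
  x = 4: RHS = 16, y in [4, 13]  -> 2 point(s)
  x = 5: RHS = 2, y in [6, 11]  -> 2 point(s)
  x = 6: RHS = 1, y in [1, 16]  -> 2 point(s)
  x = 7: RHS = 2, y in [6, 11]  -> 2 point(s)
  x = 9: RHS = 0, y in [0]  -> 1 point(s)
  x = 10: RHS = 9, y in [3, 14]  -> 2 point(s)
  x = 12: RHS = 9, y in [3, 14]  -> 2 point(s)
  x = 14: RHS = 8, y in [5, 12]  -> 2 point(s)
Affine points: 19. Add the point at infinity: total = 20.

#E(F_17) = 20


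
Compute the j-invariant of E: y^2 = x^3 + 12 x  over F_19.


Delta = -16(4 a^3 + 27 b^2) mod 19 = 7
-1728 * (4 a)^3 = -1728 * (4*12)^3 mod 19 = 12
j = 12 * 7^(-1) mod 19 = 18

j = 18 (mod 19)


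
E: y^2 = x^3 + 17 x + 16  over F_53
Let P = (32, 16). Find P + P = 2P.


Doubling: s = (3 x1^2 + a) / (2 y1)
s = (3*32^2 + 17) / (2*16) mod 53 = 22
x3 = s^2 - 2 x1 mod 53 = 22^2 - 2*32 = 49
y3 = s (x1 - x3) - y1 mod 53 = 22 * (32 - 49) - 16 = 34

2P = (49, 34)


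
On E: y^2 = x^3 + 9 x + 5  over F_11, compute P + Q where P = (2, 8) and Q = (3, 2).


P != Q, so use the chord formula.
s = (y2 - y1) / (x2 - x1) = (5) / (1) mod 11 = 5
x3 = s^2 - x1 - x2 mod 11 = 5^2 - 2 - 3 = 9
y3 = s (x1 - x3) - y1 mod 11 = 5 * (2 - 9) - 8 = 1

P + Q = (9, 1)


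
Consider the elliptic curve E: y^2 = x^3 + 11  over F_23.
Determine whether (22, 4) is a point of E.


Check whether y^2 = x^3 + 0 x + 11 (mod 23) for (x, y) = (22, 4).
LHS: y^2 = 4^2 mod 23 = 16
RHS: x^3 + 0 x + 11 = 22^3 + 0*22 + 11 mod 23 = 10
LHS != RHS

No, not on the curve


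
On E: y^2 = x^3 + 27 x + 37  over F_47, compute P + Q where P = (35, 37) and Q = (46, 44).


P != Q, so use the chord formula.
s = (y2 - y1) / (x2 - x1) = (7) / (11) mod 47 = 22
x3 = s^2 - x1 - x2 mod 47 = 22^2 - 35 - 46 = 27
y3 = s (x1 - x3) - y1 mod 47 = 22 * (35 - 27) - 37 = 45

P + Q = (27, 45)


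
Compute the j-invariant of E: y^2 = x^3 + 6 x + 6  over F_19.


Delta = -16(4 a^3 + 27 b^2) mod 19 = 17
-1728 * (4 a)^3 = -1728 * (4*6)^3 mod 19 = 11
j = 11 * 17^(-1) mod 19 = 4

j = 4 (mod 19)


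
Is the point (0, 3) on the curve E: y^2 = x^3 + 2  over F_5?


Check whether y^2 = x^3 + 0 x + 2 (mod 5) for (x, y) = (0, 3).
LHS: y^2 = 3^2 mod 5 = 4
RHS: x^3 + 0 x + 2 = 0^3 + 0*0 + 2 mod 5 = 2
LHS != RHS

No, not on the curve


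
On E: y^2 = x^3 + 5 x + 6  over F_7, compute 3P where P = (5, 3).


k = 3 = 11_2 (binary, LSB first: 11)
Double-and-add from P = (5, 3):
  bit 0 = 1: acc = O + (5, 3) = (5, 3)
  bit 1 = 1: acc = (5, 3) + (6, 0) = (5, 4)

3P = (5, 4)


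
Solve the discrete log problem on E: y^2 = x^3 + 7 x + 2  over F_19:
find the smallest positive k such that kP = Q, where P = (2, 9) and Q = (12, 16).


Enumerate multiples of P until we hit Q = (12, 16):
  1P = (2, 9)
  2P = (15, 10)
  3P = (11, 2)
  4P = (12, 3)
  5P = (16, 7)
  6P = (8, 0)
  7P = (16, 12)
  8P = (12, 16)
Match found at i = 8.

k = 8


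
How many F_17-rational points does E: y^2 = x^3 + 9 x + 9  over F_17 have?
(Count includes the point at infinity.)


For each x in F_17, count y with y^2 = x^3 + 9 x + 9 mod 17:
  x = 0: RHS = 9, y in [3, 14]  -> 2 point(s)
  x = 1: RHS = 2, y in [6, 11]  -> 2 point(s)
  x = 2: RHS = 1, y in [1, 16]  -> 2 point(s)
  x = 5: RHS = 9, y in [3, 14]  -> 2 point(s)
  x = 8: RHS = 15, y in [7, 10]  -> 2 point(s)
  x = 12: RHS = 9, y in [3, 14]  -> 2 point(s)
  x = 15: RHS = 0, y in [0]  -> 1 point(s)
  x = 16: RHS = 16, y in [4, 13]  -> 2 point(s)
Affine points: 15. Add the point at infinity: total = 16.

#E(F_17) = 16


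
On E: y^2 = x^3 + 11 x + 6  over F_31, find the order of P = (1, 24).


Compute successive multiples of P until we hit O:
  1P = (1, 24)
  2P = (30, 5)
  3P = (5, 0)
  4P = (30, 26)
  5P = (1, 7)
  6P = O

ord(P) = 6


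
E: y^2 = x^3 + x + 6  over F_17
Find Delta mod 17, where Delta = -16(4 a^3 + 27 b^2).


4 a^3 + 27 b^2 = 4*1^3 + 27*6^2 = 4 + 972 = 976
Delta = -16 * (976) = -15616
Delta mod 17 = 7

Delta = 7 (mod 17)


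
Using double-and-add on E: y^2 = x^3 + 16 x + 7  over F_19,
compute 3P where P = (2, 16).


k = 3 = 11_2 (binary, LSB first: 11)
Double-and-add from P = (2, 16):
  bit 0 = 1: acc = O + (2, 16) = (2, 16)
  bit 1 = 1: acc = (2, 16) + (3, 14) = (18, 16)

3P = (18, 16)


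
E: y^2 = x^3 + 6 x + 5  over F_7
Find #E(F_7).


For each x in F_7, count y with y^2 = x^3 + 6 x + 5 mod 7:
  x = 2: RHS = 4, y in [2, 5]  -> 2 point(s)
  x = 3: RHS = 1, y in [1, 6]  -> 2 point(s)
  x = 4: RHS = 2, y in [3, 4]  -> 2 point(s)
Affine points: 6. Add the point at infinity: total = 7.

#E(F_7) = 7


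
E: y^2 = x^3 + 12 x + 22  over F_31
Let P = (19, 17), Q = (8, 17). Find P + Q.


P != Q, so use the chord formula.
s = (y2 - y1) / (x2 - x1) = (0) / (20) mod 31 = 0
x3 = s^2 - x1 - x2 mod 31 = 0^2 - 19 - 8 = 4
y3 = s (x1 - x3) - y1 mod 31 = 0 * (19 - 4) - 17 = 14

P + Q = (4, 14)


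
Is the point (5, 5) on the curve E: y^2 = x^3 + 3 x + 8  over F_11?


Check whether y^2 = x^3 + 3 x + 8 (mod 11) for (x, y) = (5, 5).
LHS: y^2 = 5^2 mod 11 = 3
RHS: x^3 + 3 x + 8 = 5^3 + 3*5 + 8 mod 11 = 5
LHS != RHS

No, not on the curve


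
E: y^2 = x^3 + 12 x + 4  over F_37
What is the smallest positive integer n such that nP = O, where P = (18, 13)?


Compute successive multiples of P until we hit O:
  1P = (18, 13)
  2P = (5, 35)
  3P = (30, 13)
  4P = (26, 24)
  5P = (29, 32)
  6P = (15, 9)
  7P = (14, 17)
  8P = (6, 12)
  ... (continuing to 44P)
  44P = O

ord(P) = 44


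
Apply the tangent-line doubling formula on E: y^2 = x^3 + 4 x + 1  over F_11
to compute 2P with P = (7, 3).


Doubling: s = (3 x1^2 + a) / (2 y1)
s = (3*7^2 + 4) / (2*3) mod 11 = 5
x3 = s^2 - 2 x1 mod 11 = 5^2 - 2*7 = 0
y3 = s (x1 - x3) - y1 mod 11 = 5 * (7 - 0) - 3 = 10

2P = (0, 10)


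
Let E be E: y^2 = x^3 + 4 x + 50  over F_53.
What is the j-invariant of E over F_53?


Delta = -16(4 a^3 + 27 b^2) mod 53 = 19
-1728 * (4 a)^3 = -1728 * (4*4)^3 mod 53 = 50
j = 50 * 19^(-1) mod 53 = 11

j = 11 (mod 53)


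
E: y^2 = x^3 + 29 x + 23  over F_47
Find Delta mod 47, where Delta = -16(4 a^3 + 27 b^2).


4 a^3 + 27 b^2 = 4*29^3 + 27*23^2 = 97556 + 14283 = 111839
Delta = -16 * (111839) = -1789424
Delta mod 47 = 7

Delta = 7 (mod 47)


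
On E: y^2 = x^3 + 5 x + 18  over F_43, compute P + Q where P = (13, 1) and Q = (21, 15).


P != Q, so use the chord formula.
s = (y2 - y1) / (x2 - x1) = (14) / (8) mod 43 = 34
x3 = s^2 - x1 - x2 mod 43 = 34^2 - 13 - 21 = 4
y3 = s (x1 - x3) - y1 mod 43 = 34 * (13 - 4) - 1 = 4

P + Q = (4, 4)


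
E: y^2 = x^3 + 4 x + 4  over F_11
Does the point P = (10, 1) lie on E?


Check whether y^2 = x^3 + 4 x + 4 (mod 11) for (x, y) = (10, 1).
LHS: y^2 = 1^2 mod 11 = 1
RHS: x^3 + 4 x + 4 = 10^3 + 4*10 + 4 mod 11 = 10
LHS != RHS

No, not on the curve


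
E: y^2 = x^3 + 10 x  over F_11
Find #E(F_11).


For each x in F_11, count y with y^2 = x^3 + 10 x + 0 mod 11:
  x = 0: RHS = 0, y in [0]  -> 1 point(s)
  x = 1: RHS = 0, y in [0]  -> 1 point(s)
  x = 4: RHS = 5, y in [4, 7]  -> 2 point(s)
  x = 6: RHS = 1, y in [1, 10]  -> 2 point(s)
  x = 8: RHS = 9, y in [3, 8]  -> 2 point(s)
  x = 9: RHS = 5, y in [4, 7]  -> 2 point(s)
  x = 10: RHS = 0, y in [0]  -> 1 point(s)
Affine points: 11. Add the point at infinity: total = 12.

#E(F_11) = 12
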